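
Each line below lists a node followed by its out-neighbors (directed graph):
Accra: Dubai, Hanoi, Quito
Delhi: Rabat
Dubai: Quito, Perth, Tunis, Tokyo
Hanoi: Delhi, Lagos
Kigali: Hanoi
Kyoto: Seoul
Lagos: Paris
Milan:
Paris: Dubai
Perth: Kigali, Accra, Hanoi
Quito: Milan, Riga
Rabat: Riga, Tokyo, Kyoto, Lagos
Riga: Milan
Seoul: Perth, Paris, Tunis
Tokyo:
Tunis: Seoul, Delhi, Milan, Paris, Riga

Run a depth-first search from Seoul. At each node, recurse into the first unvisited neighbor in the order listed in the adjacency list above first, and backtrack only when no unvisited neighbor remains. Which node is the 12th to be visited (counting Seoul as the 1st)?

Paris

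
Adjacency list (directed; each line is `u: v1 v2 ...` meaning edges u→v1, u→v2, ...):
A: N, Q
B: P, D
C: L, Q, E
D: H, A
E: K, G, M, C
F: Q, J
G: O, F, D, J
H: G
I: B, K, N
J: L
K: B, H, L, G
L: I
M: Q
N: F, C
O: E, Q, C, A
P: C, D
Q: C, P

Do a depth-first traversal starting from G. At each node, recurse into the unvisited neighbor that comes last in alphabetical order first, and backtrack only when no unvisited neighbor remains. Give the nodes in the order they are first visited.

Visit G
G → O
O → Q
Q → P
P → D
D → H
D → A
A → N
N → F
F → J
J → L
L → I
I → K
K → B
N → C
C → E
E → M

G, O, Q, P, D, H, A, N, F, J, L, I, K, B, C, E, M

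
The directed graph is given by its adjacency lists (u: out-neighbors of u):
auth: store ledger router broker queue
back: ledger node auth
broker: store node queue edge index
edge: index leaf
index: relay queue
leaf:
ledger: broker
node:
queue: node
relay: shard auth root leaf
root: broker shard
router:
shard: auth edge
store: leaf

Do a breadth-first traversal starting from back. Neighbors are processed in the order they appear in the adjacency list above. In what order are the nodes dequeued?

back -> ledger -> node -> auth -> broker -> store -> router -> queue -> edge -> index -> leaf -> relay -> shard -> root

Visit back; enqueue ledger, node, auth → queue [ledger, node, auth]
Visit ledger; enqueue broker → queue [node, auth, broker]
Visit node → queue [auth, broker]
Visit auth; enqueue store, router, queue → queue [broker, store, router, queue]
Visit broker; enqueue edge, index → queue [store, router, queue, edge, index]
Visit store; enqueue leaf → queue [router, queue, edge, index, leaf]
Visit router → queue [queue, edge, index, leaf]
Visit queue → queue [edge, index, leaf]
Visit edge → queue [index, leaf]
Visit index; enqueue relay → queue [leaf, relay]
Visit leaf → queue [relay]
Visit relay; enqueue shard, root → queue [shard, root]
Visit shard → queue [root]
Visit root → queue []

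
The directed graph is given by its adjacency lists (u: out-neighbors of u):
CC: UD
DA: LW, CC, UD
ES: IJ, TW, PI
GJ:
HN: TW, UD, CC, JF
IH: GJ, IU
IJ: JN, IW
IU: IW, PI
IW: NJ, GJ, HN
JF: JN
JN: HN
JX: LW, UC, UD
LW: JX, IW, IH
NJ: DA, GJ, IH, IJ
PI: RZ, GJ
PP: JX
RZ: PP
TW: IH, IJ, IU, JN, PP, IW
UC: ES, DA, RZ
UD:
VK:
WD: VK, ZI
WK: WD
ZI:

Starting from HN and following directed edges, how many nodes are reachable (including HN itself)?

20

BFS from HN visits: HN, CC, JF, TW, UD, JN, IH, IJ, IU, IW, PP, GJ, PI, NJ, JX, RZ, DA, LW, UC, ES
Reachable nodes: 20 of 24 total.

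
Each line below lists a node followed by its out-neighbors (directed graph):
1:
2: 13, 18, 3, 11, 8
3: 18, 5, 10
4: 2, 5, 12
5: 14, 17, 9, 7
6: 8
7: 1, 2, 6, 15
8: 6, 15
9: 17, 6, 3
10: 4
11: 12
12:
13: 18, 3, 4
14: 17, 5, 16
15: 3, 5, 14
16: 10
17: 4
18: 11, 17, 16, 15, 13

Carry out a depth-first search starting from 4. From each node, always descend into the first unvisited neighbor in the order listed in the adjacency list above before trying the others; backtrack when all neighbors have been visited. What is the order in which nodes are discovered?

Visit 4
4 → 2
2 → 13
13 → 18
18 → 11
11 → 12
18 → 17
18 → 16
16 → 10
18 → 15
15 → 3
3 → 5
5 → 14
5 → 9
9 → 6
6 → 8
5 → 7
7 → 1

4 → 2 → 13 → 18 → 11 → 12 → 17 → 16 → 10 → 15 → 3 → 5 → 14 → 9 → 6 → 8 → 7 → 1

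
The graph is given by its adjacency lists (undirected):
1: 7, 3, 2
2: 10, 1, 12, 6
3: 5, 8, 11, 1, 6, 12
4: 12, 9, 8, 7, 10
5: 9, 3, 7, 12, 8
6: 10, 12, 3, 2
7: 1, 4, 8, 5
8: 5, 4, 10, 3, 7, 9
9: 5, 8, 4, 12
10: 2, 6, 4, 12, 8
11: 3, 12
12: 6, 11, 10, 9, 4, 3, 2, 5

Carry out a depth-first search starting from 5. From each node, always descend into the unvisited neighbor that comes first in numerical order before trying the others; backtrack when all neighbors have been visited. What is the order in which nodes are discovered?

Visit 5
5 → 3
3 → 1
1 → 2
2 → 6
6 → 10
10 → 4
4 → 7
7 → 8
8 → 9
9 → 12
12 → 11

5 → 3 → 1 → 2 → 6 → 10 → 4 → 7 → 8 → 9 → 12 → 11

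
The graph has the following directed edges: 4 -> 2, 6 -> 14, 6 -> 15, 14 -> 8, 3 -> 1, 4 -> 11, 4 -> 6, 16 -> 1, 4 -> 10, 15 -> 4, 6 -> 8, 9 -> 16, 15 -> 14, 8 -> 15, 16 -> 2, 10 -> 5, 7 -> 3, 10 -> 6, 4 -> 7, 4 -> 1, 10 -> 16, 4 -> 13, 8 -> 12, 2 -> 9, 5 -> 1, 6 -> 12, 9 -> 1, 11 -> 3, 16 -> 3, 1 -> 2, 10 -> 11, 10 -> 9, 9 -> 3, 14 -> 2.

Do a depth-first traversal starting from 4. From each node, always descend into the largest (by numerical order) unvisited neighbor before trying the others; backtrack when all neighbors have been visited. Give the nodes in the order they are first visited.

4 -> 13 -> 11 -> 3 -> 1 -> 2 -> 9 -> 16 -> 10 -> 6 -> 15 -> 14 -> 8 -> 12 -> 5 -> 7

Visit 4
4 → 13
4 → 11
11 → 3
3 → 1
1 → 2
2 → 9
9 → 16
4 → 10
10 → 6
6 → 15
15 → 14
14 → 8
8 → 12
10 → 5
4 → 7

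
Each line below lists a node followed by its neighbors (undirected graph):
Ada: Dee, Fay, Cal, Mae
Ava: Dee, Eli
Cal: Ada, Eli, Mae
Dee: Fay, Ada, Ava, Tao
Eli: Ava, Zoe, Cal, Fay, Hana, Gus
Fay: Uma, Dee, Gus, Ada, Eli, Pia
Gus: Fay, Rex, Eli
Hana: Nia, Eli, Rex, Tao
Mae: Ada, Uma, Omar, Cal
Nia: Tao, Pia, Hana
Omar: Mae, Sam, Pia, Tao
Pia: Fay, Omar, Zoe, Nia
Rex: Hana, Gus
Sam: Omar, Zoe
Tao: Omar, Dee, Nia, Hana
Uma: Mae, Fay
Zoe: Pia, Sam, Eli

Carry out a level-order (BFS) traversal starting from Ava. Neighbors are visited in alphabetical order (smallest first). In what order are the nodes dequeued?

Visit Ava; enqueue Dee, Eli → queue [Dee, Eli]
Visit Dee; enqueue Ada, Fay, Tao → queue [Eli, Ada, Fay, Tao]
Visit Eli; enqueue Cal, Gus, Hana, Zoe → queue [Ada, Fay, Tao, Cal, Gus, Hana, Zoe]
Visit Ada; enqueue Mae → queue [Fay, Tao, Cal, Gus, Hana, Zoe, Mae]
Visit Fay; enqueue Pia, Uma → queue [Tao, Cal, Gus, Hana, Zoe, Mae, Pia, Uma]
Visit Tao; enqueue Nia, Omar → queue [Cal, Gus, Hana, Zoe, Mae, Pia, Uma, Nia, Omar]
Visit Cal → queue [Gus, Hana, Zoe, Mae, Pia, Uma, Nia, Omar]
Visit Gus; enqueue Rex → queue [Hana, Zoe, Mae, Pia, Uma, Nia, Omar, Rex]
Visit Hana → queue [Zoe, Mae, Pia, Uma, Nia, Omar, Rex]
Visit Zoe; enqueue Sam → queue [Mae, Pia, Uma, Nia, Omar, Rex, Sam]
Visit Mae → queue [Pia, Uma, Nia, Omar, Rex, Sam]
Visit Pia → queue [Uma, Nia, Omar, Rex, Sam]
Visit Uma → queue [Nia, Omar, Rex, Sam]
Visit Nia → queue [Omar, Rex, Sam]
Visit Omar → queue [Rex, Sam]
Visit Rex → queue [Sam]
Visit Sam → queue []

Ava → Dee → Eli → Ada → Fay → Tao → Cal → Gus → Hana → Zoe → Mae → Pia → Uma → Nia → Omar → Rex → Sam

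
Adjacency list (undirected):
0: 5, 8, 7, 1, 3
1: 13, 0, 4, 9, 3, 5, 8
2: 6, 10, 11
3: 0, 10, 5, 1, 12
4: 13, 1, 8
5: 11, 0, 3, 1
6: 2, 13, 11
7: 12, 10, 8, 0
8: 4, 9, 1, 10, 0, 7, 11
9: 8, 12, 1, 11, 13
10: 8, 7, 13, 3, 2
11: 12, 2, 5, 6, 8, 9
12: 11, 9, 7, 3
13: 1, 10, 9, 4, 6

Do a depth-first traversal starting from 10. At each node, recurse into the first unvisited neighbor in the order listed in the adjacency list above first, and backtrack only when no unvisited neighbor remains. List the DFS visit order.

10 8 4 13 1 0 5 11 12 9 7 3 2 6

Visit 10
10 → 8
8 → 4
4 → 13
13 → 1
1 → 0
0 → 5
5 → 11
11 → 12
12 → 9
12 → 7
12 → 3
11 → 2
2 → 6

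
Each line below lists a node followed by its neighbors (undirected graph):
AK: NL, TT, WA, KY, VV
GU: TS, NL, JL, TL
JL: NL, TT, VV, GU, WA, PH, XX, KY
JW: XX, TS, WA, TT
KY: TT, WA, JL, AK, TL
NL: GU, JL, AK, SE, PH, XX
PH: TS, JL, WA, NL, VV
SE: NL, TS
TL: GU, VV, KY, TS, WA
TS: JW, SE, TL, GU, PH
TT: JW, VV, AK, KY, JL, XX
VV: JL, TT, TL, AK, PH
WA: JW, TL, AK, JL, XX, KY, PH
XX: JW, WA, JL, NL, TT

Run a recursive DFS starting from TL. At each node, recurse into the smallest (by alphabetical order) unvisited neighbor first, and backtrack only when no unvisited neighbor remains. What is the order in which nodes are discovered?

Visit TL
TL → GU
GU → JL
JL → KY
KY → AK
AK → NL
NL → PH
PH → TS
TS → JW
JW → TT
TT → VV
TT → XX
XX → WA
TS → SE

TL → GU → JL → KY → AK → NL → PH → TS → JW → TT → VV → XX → WA → SE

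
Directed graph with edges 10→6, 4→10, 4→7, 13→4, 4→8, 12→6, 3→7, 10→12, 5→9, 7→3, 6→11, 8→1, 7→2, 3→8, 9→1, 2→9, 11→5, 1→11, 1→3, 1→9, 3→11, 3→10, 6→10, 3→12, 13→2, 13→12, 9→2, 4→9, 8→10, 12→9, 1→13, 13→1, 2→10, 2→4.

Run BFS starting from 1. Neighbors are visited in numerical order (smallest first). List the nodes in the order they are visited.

1, 3, 9, 11, 13, 7, 8, 10, 12, 2, 5, 4, 6

Visit 1; enqueue 3, 9, 11, 13 → queue [3, 9, 11, 13]
Visit 3; enqueue 7, 8, 10, 12 → queue [9, 11, 13, 7, 8, 10, 12]
Visit 9; enqueue 2 → queue [11, 13, 7, 8, 10, 12, 2]
Visit 11; enqueue 5 → queue [13, 7, 8, 10, 12, 2, 5]
Visit 13; enqueue 4 → queue [7, 8, 10, 12, 2, 5, 4]
Visit 7 → queue [8, 10, 12, 2, 5, 4]
Visit 8 → queue [10, 12, 2, 5, 4]
Visit 10; enqueue 6 → queue [12, 2, 5, 4, 6]
Visit 12 → queue [2, 5, 4, 6]
Visit 2 → queue [5, 4, 6]
Visit 5 → queue [4, 6]
Visit 4 → queue [6]
Visit 6 → queue []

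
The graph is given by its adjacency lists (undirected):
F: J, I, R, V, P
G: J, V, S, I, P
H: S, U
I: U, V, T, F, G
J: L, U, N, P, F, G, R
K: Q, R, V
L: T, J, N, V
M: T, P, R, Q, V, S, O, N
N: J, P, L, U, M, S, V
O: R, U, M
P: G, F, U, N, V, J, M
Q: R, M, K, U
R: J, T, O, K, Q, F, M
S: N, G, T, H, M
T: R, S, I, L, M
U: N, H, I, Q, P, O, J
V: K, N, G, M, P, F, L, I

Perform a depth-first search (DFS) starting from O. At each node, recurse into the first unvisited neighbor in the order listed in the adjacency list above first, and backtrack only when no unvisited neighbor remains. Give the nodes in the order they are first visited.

Visit O
O → R
R → J
J → L
L → T
T → S
S → N
N → P
P → G
G → V
V → K
K → Q
Q → M
Q → U
U → H
U → I
I → F

O, R, J, L, T, S, N, P, G, V, K, Q, M, U, H, I, F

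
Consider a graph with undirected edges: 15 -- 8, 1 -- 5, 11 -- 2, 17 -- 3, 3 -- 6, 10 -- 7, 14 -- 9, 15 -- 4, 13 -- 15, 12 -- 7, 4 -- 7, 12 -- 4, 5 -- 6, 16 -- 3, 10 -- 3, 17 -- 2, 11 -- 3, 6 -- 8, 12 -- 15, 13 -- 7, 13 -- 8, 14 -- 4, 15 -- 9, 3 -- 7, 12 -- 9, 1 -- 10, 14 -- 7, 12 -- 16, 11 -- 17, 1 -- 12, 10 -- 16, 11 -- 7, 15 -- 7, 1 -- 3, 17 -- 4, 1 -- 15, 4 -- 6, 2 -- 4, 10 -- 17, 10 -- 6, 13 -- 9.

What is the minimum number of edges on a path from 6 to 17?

Level 0: 6
Level 1: 3, 4, 5, 8, 10
Level 2: 1, 2, 7, 11, 12, 13, 14, 15, 16, 17
Level 3: 9
17 first appears at level 2.

2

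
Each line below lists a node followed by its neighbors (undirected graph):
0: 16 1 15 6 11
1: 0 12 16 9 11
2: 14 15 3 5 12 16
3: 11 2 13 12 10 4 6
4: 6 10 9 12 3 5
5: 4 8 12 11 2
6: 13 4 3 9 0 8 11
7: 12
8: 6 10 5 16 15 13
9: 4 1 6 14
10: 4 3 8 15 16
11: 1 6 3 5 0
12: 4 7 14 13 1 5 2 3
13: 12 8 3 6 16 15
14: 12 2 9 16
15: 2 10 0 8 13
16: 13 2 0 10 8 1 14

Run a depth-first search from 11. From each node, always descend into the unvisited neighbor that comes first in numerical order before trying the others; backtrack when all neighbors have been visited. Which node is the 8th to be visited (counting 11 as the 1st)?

5

Visit 11
11 → 0
0 → 1
1 → 9
9 → 4
4 → 3
3 → 2
2 → 5
5 → 8
8 → 6
6 → 13
13 → 12
12 → 7
12 → 14
14 → 16
16 → 10
10 → 15

Visit order: 11, 0, 1, 9, 4, 3, 2, 5, 8, 6, 13, 12, 7, 14, 16, 10, 15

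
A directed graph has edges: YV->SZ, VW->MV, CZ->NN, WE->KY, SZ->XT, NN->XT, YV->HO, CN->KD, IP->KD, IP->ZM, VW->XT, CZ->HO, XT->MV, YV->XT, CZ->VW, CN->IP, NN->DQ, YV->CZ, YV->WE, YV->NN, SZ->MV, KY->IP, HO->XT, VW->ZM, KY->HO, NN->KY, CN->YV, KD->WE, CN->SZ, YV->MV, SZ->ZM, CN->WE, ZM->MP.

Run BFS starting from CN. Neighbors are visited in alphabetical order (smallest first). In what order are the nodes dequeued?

Visit CN; enqueue IP, KD, SZ, WE, YV → queue [IP, KD, SZ, WE, YV]
Visit IP; enqueue ZM → queue [KD, SZ, WE, YV, ZM]
Visit KD → queue [SZ, WE, YV, ZM]
Visit SZ; enqueue MV, XT → queue [WE, YV, ZM, MV, XT]
Visit WE; enqueue KY → queue [YV, ZM, MV, XT, KY]
Visit YV; enqueue CZ, HO, NN → queue [ZM, MV, XT, KY, CZ, HO, NN]
Visit ZM; enqueue MP → queue [MV, XT, KY, CZ, HO, NN, MP]
Visit MV → queue [XT, KY, CZ, HO, NN, MP]
Visit XT → queue [KY, CZ, HO, NN, MP]
Visit KY → queue [CZ, HO, NN, MP]
Visit CZ; enqueue VW → queue [HO, NN, MP, VW]
Visit HO → queue [NN, MP, VW]
Visit NN; enqueue DQ → queue [MP, VW, DQ]
Visit MP → queue [VW, DQ]
Visit VW → queue [DQ]
Visit DQ → queue []

CN, IP, KD, SZ, WE, YV, ZM, MV, XT, KY, CZ, HO, NN, MP, VW, DQ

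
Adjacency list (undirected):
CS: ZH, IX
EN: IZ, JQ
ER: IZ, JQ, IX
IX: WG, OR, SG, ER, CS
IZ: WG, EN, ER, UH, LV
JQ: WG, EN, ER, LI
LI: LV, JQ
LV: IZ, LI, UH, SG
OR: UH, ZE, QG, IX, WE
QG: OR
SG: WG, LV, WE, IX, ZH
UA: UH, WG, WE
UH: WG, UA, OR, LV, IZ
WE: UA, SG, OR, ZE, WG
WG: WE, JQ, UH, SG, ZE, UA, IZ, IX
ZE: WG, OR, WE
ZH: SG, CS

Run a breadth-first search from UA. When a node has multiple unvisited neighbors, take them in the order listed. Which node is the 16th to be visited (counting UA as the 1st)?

Visit UA; enqueue UH, WG, WE → queue [UH, WG, WE]
Visit UH; enqueue OR, LV, IZ → queue [WG, WE, OR, LV, IZ]
Visit WG; enqueue JQ, SG, ZE, IX → queue [WE, OR, LV, IZ, JQ, SG, ZE, IX]
Visit WE → queue [OR, LV, IZ, JQ, SG, ZE, IX]
Visit OR; enqueue QG → queue [LV, IZ, JQ, SG, ZE, IX, QG]
Visit LV; enqueue LI → queue [IZ, JQ, SG, ZE, IX, QG, LI]
Visit IZ; enqueue EN, ER → queue [JQ, SG, ZE, IX, QG, LI, EN, ER]
Visit JQ → queue [SG, ZE, IX, QG, LI, EN, ER]
Visit SG; enqueue ZH → queue [ZE, IX, QG, LI, EN, ER, ZH]
Visit ZE → queue [IX, QG, LI, EN, ER, ZH]
Visit IX; enqueue CS → queue [QG, LI, EN, ER, ZH, CS]
Visit QG → queue [LI, EN, ER, ZH, CS]
Visit LI → queue [EN, ER, ZH, CS]
Visit EN → queue [ER, ZH, CS]
Visit ER → queue [ZH, CS]
Visit ZH → queue [CS]
Visit CS → queue []

Visit order: UA, UH, WG, WE, OR, LV, IZ, JQ, SG, ZE, IX, QG, LI, EN, ER, ZH, CS

ZH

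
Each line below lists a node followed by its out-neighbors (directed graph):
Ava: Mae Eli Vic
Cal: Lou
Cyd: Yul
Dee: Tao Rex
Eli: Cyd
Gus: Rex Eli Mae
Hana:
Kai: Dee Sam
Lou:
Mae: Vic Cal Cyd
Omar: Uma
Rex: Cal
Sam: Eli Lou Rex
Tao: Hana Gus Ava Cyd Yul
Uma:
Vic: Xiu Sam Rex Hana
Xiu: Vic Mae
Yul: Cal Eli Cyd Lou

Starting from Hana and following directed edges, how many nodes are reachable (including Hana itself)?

BFS from Hana visits: Hana
Reachable nodes: 1 of 18 total.

1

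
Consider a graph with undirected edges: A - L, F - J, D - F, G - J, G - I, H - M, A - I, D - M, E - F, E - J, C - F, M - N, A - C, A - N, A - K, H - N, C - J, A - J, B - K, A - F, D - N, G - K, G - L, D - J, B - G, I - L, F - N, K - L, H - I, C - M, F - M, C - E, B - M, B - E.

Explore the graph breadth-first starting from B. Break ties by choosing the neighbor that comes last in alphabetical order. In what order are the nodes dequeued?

B, M, K, G, E, N, H, F, D, C, L, A, J, I

Visit B; enqueue M, K, G, E → queue [M, K, G, E]
Visit M; enqueue N, H, F, D, C → queue [K, G, E, N, H, F, D, C]
Visit K; enqueue L, A → queue [G, E, N, H, F, D, C, L, A]
Visit G; enqueue J, I → queue [E, N, H, F, D, C, L, A, J, I]
Visit E → queue [N, H, F, D, C, L, A, J, I]
Visit N → queue [H, F, D, C, L, A, J, I]
Visit H → queue [F, D, C, L, A, J, I]
Visit F → queue [D, C, L, A, J, I]
Visit D → queue [C, L, A, J, I]
Visit C → queue [L, A, J, I]
Visit L → queue [A, J, I]
Visit A → queue [J, I]
Visit J → queue [I]
Visit I → queue []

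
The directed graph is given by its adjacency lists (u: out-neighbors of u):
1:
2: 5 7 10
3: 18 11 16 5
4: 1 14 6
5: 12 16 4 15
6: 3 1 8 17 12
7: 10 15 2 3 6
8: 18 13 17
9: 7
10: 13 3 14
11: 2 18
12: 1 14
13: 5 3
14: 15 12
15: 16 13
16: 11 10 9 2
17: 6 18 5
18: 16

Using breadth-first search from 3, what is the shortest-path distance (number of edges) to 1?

3

Level 0: 3
Level 1: 5, 11, 16, 18
Level 2: 2, 4, 9, 10, 12, 15
Level 3: 1, 6, 7, 13, 14
Level 4: 8, 17
1 first appears at level 3.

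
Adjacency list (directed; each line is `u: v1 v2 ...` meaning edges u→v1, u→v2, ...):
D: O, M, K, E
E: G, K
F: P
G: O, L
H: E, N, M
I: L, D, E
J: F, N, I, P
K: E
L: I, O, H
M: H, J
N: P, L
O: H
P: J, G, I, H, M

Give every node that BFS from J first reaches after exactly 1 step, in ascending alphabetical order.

Level 0: J
Level 1: F, I, N, P
Level 2: D, E, G, H, L, M
Level 3: K, O

F, I, N, P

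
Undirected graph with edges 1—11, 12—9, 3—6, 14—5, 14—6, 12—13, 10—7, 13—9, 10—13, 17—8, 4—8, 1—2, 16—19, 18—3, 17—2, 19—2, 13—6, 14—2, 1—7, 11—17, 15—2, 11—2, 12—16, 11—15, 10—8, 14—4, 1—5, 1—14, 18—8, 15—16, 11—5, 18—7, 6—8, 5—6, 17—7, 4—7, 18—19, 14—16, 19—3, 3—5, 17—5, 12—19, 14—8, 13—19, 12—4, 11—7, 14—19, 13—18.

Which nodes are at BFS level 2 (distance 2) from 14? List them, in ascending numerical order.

3, 7, 10, 11, 12, 13, 15, 17, 18

Level 0: 14
Level 1: 1, 2, 4, 5, 6, 8, 16, 19
Level 2: 3, 7, 10, 11, 12, 13, 15, 17, 18
Level 3: 9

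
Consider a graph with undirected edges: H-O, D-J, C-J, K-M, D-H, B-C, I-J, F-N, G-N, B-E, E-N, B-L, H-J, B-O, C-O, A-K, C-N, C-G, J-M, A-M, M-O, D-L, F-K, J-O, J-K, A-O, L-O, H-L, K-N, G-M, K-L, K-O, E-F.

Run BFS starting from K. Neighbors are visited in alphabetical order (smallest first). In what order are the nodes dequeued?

K, A, F, J, L, M, N, O, E, C, D, H, I, B, G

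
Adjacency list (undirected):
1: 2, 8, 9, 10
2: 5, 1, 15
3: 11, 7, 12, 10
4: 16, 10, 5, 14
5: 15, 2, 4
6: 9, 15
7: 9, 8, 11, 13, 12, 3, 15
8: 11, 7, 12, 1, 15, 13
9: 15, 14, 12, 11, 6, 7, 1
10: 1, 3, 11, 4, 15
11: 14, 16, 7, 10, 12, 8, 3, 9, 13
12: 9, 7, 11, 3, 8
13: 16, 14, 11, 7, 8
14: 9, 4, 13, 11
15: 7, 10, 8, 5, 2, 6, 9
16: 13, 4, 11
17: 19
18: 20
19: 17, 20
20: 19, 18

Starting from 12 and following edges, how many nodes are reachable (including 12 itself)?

BFS from 12 visits: 12, 9, 7, 11, 3, 8, 15, 14, 6, 1, 13, 16, 10, 5, 2, 4
Reachable nodes: 16 of 20 total.

16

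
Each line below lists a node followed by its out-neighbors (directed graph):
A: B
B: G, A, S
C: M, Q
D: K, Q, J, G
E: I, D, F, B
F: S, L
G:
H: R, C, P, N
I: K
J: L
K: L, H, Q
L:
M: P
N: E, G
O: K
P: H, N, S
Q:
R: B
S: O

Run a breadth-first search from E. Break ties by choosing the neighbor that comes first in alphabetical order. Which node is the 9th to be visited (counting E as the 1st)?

J

Visit E; enqueue B, D, F, I → queue [B, D, F, I]
Visit B; enqueue A, G, S → queue [D, F, I, A, G, S]
Visit D; enqueue J, K, Q → queue [F, I, A, G, S, J, K, Q]
Visit F; enqueue L → queue [I, A, G, S, J, K, Q, L]
Visit I → queue [A, G, S, J, K, Q, L]
Visit A → queue [G, S, J, K, Q, L]
Visit G → queue [S, J, K, Q, L]
Visit S; enqueue O → queue [J, K, Q, L, O]
Visit J → queue [K, Q, L, O]
Visit K; enqueue H → queue [Q, L, O, H]
Visit Q → queue [L, O, H]
Visit L → queue [O, H]
Visit O → queue [H]
Visit H; enqueue C, N, P, R → queue [C, N, P, R]
Visit C; enqueue M → queue [N, P, R, M]
Visit N → queue [P, R, M]
Visit P → queue [R, M]
Visit R → queue [M]
Visit M → queue []

Visit order: E, B, D, F, I, A, G, S, J, K, Q, L, O, H, C, N, P, R, M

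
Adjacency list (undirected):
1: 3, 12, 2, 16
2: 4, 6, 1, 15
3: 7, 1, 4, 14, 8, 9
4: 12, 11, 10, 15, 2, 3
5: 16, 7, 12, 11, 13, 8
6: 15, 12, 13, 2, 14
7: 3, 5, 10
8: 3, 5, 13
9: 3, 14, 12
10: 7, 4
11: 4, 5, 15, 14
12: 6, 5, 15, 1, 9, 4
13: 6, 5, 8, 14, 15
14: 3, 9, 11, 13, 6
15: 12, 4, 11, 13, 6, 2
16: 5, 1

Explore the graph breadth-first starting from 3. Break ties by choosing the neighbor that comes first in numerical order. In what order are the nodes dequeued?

3 -> 1 -> 4 -> 7 -> 8 -> 9 -> 14 -> 2 -> 12 -> 16 -> 10 -> 11 -> 15 -> 5 -> 13 -> 6

Visit 3; enqueue 1, 4, 7, 8, 9, 14 → queue [1, 4, 7, 8, 9, 14]
Visit 1; enqueue 2, 12, 16 → queue [4, 7, 8, 9, 14, 2, 12, 16]
Visit 4; enqueue 10, 11, 15 → queue [7, 8, 9, 14, 2, 12, 16, 10, 11, 15]
Visit 7; enqueue 5 → queue [8, 9, 14, 2, 12, 16, 10, 11, 15, 5]
Visit 8; enqueue 13 → queue [9, 14, 2, 12, 16, 10, 11, 15, 5, 13]
Visit 9 → queue [14, 2, 12, 16, 10, 11, 15, 5, 13]
Visit 14; enqueue 6 → queue [2, 12, 16, 10, 11, 15, 5, 13, 6]
Visit 2 → queue [12, 16, 10, 11, 15, 5, 13, 6]
Visit 12 → queue [16, 10, 11, 15, 5, 13, 6]
Visit 16 → queue [10, 11, 15, 5, 13, 6]
Visit 10 → queue [11, 15, 5, 13, 6]
Visit 11 → queue [15, 5, 13, 6]
Visit 15 → queue [5, 13, 6]
Visit 5 → queue [13, 6]
Visit 13 → queue [6]
Visit 6 → queue []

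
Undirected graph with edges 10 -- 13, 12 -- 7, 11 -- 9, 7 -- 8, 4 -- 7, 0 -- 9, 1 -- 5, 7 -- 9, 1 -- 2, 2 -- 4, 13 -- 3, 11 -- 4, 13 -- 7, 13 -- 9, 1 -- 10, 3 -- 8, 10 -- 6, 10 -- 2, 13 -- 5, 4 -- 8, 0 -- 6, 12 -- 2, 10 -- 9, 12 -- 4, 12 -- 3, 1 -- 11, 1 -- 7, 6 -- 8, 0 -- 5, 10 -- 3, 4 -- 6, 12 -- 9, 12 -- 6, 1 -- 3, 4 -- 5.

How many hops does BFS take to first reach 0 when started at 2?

3

Level 0: 2
Level 1: 1, 4, 10, 12
Level 2: 3, 5, 6, 7, 8, 9, 11, 13
Level 3: 0
0 first appears at level 3.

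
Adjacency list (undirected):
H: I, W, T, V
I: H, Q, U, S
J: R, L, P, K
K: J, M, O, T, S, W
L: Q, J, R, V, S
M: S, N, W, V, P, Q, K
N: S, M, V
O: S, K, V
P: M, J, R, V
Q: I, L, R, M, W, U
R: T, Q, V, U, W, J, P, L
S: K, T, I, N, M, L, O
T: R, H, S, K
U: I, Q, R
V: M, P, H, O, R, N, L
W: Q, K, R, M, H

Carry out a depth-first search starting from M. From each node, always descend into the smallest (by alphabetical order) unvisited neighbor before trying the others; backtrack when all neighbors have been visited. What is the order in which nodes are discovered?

Visit M
M → K
K → J
J → L
L → Q
Q → I
I → H
H → T
T → R
R → P
P → V
V → N
N → S
S → O
R → U
R → W

M -> K -> J -> L -> Q -> I -> H -> T -> R -> P -> V -> N -> S -> O -> U -> W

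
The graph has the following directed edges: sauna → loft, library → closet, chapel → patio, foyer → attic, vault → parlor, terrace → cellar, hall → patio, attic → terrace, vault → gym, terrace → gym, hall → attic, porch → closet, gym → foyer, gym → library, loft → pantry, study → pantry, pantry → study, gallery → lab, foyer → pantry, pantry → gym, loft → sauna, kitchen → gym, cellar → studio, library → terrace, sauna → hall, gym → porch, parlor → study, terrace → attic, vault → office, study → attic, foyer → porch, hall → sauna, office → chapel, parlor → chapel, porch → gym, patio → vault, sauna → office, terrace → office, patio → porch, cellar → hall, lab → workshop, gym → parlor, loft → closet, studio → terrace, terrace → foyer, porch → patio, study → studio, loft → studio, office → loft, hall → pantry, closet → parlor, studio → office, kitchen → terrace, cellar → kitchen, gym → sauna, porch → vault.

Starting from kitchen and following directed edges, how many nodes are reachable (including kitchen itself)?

20

BFS from kitchen visits: kitchen, gym, terrace, foyer, library, parlor, porch, sauna, attic, cellar, office, pantry, closet, chapel, study, patio, vault, hall, loft, studio
Reachable nodes: 20 of 23 total.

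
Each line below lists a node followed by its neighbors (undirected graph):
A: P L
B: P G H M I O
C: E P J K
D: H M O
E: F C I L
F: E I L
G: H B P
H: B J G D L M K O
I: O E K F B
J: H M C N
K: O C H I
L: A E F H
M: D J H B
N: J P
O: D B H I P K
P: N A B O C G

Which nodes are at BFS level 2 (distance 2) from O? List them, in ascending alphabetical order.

A, C, E, F, G, J, L, M, N

Level 0: O
Level 1: B, D, H, I, K, P
Level 2: A, C, E, F, G, J, L, M, N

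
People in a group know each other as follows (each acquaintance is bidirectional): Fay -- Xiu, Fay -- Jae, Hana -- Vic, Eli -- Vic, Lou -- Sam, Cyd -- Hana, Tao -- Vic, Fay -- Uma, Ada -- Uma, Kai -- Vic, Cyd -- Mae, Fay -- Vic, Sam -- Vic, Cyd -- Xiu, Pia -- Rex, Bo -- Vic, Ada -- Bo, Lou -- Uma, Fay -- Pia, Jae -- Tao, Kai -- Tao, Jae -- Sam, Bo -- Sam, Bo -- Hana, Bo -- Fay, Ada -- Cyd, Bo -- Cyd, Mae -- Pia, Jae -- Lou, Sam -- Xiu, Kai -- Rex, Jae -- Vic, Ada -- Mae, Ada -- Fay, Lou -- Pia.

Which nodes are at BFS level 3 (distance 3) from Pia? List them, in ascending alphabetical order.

Eli, Hana, Tao

Level 0: Pia
Level 1: Fay, Lou, Mae, Rex
Level 2: Ada, Bo, Cyd, Jae, Kai, Sam, Uma, Vic, Xiu
Level 3: Eli, Hana, Tao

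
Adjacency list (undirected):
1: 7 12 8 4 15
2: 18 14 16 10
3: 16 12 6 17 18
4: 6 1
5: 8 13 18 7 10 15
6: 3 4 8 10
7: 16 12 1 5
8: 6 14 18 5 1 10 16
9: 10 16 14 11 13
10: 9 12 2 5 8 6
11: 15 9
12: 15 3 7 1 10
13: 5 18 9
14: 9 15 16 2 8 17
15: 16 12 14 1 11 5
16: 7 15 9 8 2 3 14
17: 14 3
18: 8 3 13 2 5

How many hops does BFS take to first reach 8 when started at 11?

3

Level 0: 11
Level 1: 9, 15
Level 2: 1, 5, 10, 12, 13, 14, 16
Level 3: 2, 3, 4, 6, 7, 8, 17, 18
8 first appears at level 3.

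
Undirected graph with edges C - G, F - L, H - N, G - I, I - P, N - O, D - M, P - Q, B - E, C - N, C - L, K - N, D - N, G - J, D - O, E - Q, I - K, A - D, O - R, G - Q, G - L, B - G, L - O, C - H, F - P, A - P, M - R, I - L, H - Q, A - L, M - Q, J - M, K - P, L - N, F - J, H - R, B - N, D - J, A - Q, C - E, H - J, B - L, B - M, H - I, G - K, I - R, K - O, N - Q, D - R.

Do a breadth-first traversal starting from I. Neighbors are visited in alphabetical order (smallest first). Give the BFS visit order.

I, G, H, K, L, P, R, B, C, J, Q, N, O, A, F, D, M, E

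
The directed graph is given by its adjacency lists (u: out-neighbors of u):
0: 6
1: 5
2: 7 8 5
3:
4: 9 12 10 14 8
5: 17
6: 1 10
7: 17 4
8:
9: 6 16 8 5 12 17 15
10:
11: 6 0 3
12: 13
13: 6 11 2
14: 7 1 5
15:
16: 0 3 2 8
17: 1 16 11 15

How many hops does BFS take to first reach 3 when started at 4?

3

Level 0: 4
Level 1: 8, 9, 10, 12, 14
Level 2: 1, 5, 6, 7, 13, 15, 16, 17
Level 3: 0, 2, 3, 11
3 first appears at level 3.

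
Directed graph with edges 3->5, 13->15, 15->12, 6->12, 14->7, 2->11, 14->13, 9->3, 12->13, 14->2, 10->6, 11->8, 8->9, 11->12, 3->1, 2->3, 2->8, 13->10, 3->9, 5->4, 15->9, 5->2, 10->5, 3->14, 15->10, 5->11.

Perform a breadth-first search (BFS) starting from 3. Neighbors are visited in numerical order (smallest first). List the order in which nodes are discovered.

3, 1, 5, 9, 14, 2, 4, 11, 7, 13, 8, 12, 10, 15, 6

Visit 3; enqueue 1, 5, 9, 14 → queue [1, 5, 9, 14]
Visit 1 → queue [5, 9, 14]
Visit 5; enqueue 2, 4, 11 → queue [9, 14, 2, 4, 11]
Visit 9 → queue [14, 2, 4, 11]
Visit 14; enqueue 7, 13 → queue [2, 4, 11, 7, 13]
Visit 2; enqueue 8 → queue [4, 11, 7, 13, 8]
Visit 4 → queue [11, 7, 13, 8]
Visit 11; enqueue 12 → queue [7, 13, 8, 12]
Visit 7 → queue [13, 8, 12]
Visit 13; enqueue 10, 15 → queue [8, 12, 10, 15]
Visit 8 → queue [12, 10, 15]
Visit 12 → queue [10, 15]
Visit 10; enqueue 6 → queue [15, 6]
Visit 15 → queue [6]
Visit 6 → queue []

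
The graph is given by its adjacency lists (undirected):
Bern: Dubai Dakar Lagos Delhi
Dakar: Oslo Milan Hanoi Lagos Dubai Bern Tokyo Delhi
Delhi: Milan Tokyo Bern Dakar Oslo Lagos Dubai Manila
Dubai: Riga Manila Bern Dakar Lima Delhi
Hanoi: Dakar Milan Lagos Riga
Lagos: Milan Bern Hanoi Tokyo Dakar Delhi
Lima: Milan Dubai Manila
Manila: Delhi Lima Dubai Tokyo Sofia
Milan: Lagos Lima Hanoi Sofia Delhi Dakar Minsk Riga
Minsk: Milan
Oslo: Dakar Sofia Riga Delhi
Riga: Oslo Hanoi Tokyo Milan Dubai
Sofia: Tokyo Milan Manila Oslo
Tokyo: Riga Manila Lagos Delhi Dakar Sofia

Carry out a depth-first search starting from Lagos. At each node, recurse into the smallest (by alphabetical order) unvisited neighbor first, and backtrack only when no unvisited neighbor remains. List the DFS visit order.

Visit Lagos
Lagos → Bern
Bern → Dakar
Dakar → Delhi
Delhi → Dubai
Dubai → Lima
Lima → Manila
Manila → Sofia
Sofia → Milan
Milan → Hanoi
Hanoi → Riga
Riga → Oslo
Riga → Tokyo
Milan → Minsk

Lagos, Bern, Dakar, Delhi, Dubai, Lima, Manila, Sofia, Milan, Hanoi, Riga, Oslo, Tokyo, Minsk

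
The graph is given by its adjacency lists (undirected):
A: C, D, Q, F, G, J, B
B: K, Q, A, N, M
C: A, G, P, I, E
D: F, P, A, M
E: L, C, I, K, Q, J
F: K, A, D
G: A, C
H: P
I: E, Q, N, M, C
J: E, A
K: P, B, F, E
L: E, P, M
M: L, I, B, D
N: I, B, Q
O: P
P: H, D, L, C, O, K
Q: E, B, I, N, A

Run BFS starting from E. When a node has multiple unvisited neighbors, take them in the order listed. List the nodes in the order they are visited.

E → L → C → I → K → Q → J → P → M → A → G → N → B → F → H → D → O

Visit E; enqueue L, C, I, K, Q, J → queue [L, C, I, K, Q, J]
Visit L; enqueue P, M → queue [C, I, K, Q, J, P, M]
Visit C; enqueue A, G → queue [I, K, Q, J, P, M, A, G]
Visit I; enqueue N → queue [K, Q, J, P, M, A, G, N]
Visit K; enqueue B, F → queue [Q, J, P, M, A, G, N, B, F]
Visit Q → queue [J, P, M, A, G, N, B, F]
Visit J → queue [P, M, A, G, N, B, F]
Visit P; enqueue H, D, O → queue [M, A, G, N, B, F, H, D, O]
Visit M → queue [A, G, N, B, F, H, D, O]
Visit A → queue [G, N, B, F, H, D, O]
Visit G → queue [N, B, F, H, D, O]
Visit N → queue [B, F, H, D, O]
Visit B → queue [F, H, D, O]
Visit F → queue [H, D, O]
Visit H → queue [D, O]
Visit D → queue [O]
Visit O → queue []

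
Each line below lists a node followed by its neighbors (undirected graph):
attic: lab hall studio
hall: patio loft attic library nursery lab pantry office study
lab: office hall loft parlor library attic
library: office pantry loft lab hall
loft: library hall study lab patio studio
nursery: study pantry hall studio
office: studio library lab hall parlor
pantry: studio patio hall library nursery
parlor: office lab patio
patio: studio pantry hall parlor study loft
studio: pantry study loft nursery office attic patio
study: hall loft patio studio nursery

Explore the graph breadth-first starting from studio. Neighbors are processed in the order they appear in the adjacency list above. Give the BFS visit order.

studio pantry study loft nursery office attic patio hall library lab parlor

Visit studio; enqueue pantry, study, loft, nursery, office, attic, patio → queue [pantry, study, loft, nursery, office, attic, patio]
Visit pantry; enqueue hall, library → queue [study, loft, nursery, office, attic, patio, hall, library]
Visit study → queue [loft, nursery, office, attic, patio, hall, library]
Visit loft; enqueue lab → queue [nursery, office, attic, patio, hall, library, lab]
Visit nursery → queue [office, attic, patio, hall, library, lab]
Visit office; enqueue parlor → queue [attic, patio, hall, library, lab, parlor]
Visit attic → queue [patio, hall, library, lab, parlor]
Visit patio → queue [hall, library, lab, parlor]
Visit hall → queue [library, lab, parlor]
Visit library → queue [lab, parlor]
Visit lab → queue [parlor]
Visit parlor → queue []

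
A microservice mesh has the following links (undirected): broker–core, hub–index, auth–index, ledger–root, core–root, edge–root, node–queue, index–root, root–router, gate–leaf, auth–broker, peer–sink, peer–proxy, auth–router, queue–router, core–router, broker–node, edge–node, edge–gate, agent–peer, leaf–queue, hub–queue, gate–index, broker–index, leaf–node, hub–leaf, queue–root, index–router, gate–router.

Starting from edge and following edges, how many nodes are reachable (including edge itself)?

BFS from edge visits: edge, gate, node, root, index, leaf, router, broker, queue, core, ledger, auth, hub
Reachable nodes: 13 of 17 total.

13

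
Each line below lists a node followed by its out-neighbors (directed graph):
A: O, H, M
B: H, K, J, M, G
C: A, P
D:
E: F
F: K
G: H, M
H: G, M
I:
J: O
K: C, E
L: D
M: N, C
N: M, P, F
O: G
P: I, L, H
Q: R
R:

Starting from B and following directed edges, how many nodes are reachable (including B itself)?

16

BFS from B visits: B, M, K, J, H, G, N, C, E, O, P, F, A, L, I, D
Reachable nodes: 16 of 18 total.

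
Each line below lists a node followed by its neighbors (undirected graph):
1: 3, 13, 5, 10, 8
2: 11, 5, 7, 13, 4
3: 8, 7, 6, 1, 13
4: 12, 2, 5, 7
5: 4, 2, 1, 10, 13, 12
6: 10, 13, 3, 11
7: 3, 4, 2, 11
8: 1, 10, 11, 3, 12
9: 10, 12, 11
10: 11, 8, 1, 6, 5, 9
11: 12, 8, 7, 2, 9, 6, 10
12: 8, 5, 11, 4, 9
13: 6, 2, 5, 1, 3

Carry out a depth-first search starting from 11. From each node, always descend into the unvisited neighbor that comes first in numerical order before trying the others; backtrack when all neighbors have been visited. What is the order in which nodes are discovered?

Visit 11
11 → 2
2 → 4
4 → 5
5 → 1
1 → 3
3 → 6
6 → 10
10 → 8
8 → 12
12 → 9
6 → 13
3 → 7

11, 2, 4, 5, 1, 3, 6, 10, 8, 12, 9, 13, 7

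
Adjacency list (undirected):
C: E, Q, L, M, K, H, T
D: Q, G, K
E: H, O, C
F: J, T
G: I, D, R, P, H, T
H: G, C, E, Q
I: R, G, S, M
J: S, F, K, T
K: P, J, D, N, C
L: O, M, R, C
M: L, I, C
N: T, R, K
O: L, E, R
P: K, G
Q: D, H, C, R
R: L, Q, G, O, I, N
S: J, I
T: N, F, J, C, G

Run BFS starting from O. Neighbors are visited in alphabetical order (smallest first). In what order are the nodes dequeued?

O, E, L, R, C, H, M, G, I, N, Q, K, T, D, P, S, J, F

Visit O; enqueue E, L, R → queue [E, L, R]
Visit E; enqueue C, H → queue [L, R, C, H]
Visit L; enqueue M → queue [R, C, H, M]
Visit R; enqueue G, I, N, Q → queue [C, H, M, G, I, N, Q]
Visit C; enqueue K, T → queue [H, M, G, I, N, Q, K, T]
Visit H → queue [M, G, I, N, Q, K, T]
Visit M → queue [G, I, N, Q, K, T]
Visit G; enqueue D, P → queue [I, N, Q, K, T, D, P]
Visit I; enqueue S → queue [N, Q, K, T, D, P, S]
Visit N → queue [Q, K, T, D, P, S]
Visit Q → queue [K, T, D, P, S]
Visit K; enqueue J → queue [T, D, P, S, J]
Visit T; enqueue F → queue [D, P, S, J, F]
Visit D → queue [P, S, J, F]
Visit P → queue [S, J, F]
Visit S → queue [J, F]
Visit J → queue [F]
Visit F → queue []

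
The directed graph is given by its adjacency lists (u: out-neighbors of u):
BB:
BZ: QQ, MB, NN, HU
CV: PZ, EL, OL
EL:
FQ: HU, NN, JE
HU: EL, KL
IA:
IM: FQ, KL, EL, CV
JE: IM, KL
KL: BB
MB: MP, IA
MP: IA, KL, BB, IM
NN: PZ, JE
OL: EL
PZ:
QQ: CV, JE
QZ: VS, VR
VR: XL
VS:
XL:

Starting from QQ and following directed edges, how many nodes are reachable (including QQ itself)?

12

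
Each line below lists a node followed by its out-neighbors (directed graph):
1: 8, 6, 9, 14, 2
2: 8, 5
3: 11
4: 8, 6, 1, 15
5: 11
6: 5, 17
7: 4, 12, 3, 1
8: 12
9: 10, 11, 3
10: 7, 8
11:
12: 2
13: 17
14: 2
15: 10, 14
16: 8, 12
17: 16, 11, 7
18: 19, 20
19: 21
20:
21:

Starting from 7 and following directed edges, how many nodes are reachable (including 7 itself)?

16

BFS from 7 visits: 7, 12, 4, 3, 1, 2, 15, 8, 6, 11, 14, 9, 5, 10, 17, 16
Reachable nodes: 16 of 21 total.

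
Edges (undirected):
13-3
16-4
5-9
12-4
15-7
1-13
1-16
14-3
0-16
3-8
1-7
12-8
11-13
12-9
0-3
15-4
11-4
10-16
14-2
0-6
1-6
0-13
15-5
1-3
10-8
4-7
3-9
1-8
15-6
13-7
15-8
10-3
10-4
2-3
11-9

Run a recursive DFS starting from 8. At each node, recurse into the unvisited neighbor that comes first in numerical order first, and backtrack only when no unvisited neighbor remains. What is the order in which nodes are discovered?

8 1 3 0 6 15 4 7 13 11 9 5 12 10 16 2 14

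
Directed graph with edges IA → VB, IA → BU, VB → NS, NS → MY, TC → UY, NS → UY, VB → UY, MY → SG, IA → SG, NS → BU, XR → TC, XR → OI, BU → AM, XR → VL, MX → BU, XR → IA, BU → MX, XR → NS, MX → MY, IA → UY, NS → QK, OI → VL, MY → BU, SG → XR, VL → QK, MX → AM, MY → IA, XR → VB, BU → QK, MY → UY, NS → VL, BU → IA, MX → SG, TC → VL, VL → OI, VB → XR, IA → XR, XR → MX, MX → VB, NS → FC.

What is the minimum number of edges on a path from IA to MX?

Level 0: IA
Level 1: BU, SG, UY, VB, XR
Level 2: AM, MX, NS, OI, QK, TC, VL
Level 3: FC, MY
MX first appears at level 2.

2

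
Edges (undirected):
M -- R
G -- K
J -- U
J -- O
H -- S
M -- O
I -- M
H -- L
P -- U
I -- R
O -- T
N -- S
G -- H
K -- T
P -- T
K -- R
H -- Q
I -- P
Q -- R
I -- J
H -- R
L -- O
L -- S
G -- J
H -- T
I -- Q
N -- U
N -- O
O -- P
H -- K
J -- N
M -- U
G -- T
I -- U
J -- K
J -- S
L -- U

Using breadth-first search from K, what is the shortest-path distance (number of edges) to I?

Level 0: K
Level 1: G, H, J, R, T
Level 2: I, L, M, N, O, P, Q, S, U
I first appears at level 2.

2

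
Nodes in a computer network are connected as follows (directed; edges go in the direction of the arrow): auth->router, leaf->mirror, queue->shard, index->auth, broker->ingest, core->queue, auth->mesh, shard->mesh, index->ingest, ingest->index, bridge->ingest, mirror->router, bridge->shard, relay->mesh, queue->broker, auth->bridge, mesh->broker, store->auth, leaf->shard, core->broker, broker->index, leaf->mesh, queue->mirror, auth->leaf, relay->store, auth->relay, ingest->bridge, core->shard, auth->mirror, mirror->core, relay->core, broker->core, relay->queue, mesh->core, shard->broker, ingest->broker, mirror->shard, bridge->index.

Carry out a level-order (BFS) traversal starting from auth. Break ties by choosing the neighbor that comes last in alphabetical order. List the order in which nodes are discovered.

Visit auth; enqueue router, relay, mirror, mesh, leaf, bridge → queue [router, relay, mirror, mesh, leaf, bridge]
Visit router → queue [relay, mirror, mesh, leaf, bridge]
Visit relay; enqueue store, queue, core → queue [mirror, mesh, leaf, bridge, store, queue, core]
Visit mirror; enqueue shard → queue [mesh, leaf, bridge, store, queue, core, shard]
Visit mesh; enqueue broker → queue [leaf, bridge, store, queue, core, shard, broker]
Visit leaf → queue [bridge, store, queue, core, shard, broker]
Visit bridge; enqueue ingest, index → queue [store, queue, core, shard, broker, ingest, index]
Visit store → queue [queue, core, shard, broker, ingest, index]
Visit queue → queue [core, shard, broker, ingest, index]
Visit core → queue [shard, broker, ingest, index]
Visit shard → queue [broker, ingest, index]
Visit broker → queue [ingest, index]
Visit ingest → queue [index]
Visit index → queue []

auth router relay mirror mesh leaf bridge store queue core shard broker ingest index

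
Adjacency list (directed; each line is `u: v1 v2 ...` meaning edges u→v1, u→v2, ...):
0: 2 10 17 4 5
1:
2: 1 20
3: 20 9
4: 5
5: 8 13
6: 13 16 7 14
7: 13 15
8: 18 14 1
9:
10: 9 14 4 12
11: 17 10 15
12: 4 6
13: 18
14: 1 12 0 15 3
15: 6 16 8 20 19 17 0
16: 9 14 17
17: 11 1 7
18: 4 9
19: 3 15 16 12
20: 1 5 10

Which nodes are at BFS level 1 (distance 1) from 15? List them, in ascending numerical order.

Level 0: 15
Level 1: 0, 6, 8, 16, 17, 19, 20
Level 2: 1, 2, 3, 4, 5, 7, 9, 10, 11, 12, 13, 14, 18

0, 6, 8, 16, 17, 19, 20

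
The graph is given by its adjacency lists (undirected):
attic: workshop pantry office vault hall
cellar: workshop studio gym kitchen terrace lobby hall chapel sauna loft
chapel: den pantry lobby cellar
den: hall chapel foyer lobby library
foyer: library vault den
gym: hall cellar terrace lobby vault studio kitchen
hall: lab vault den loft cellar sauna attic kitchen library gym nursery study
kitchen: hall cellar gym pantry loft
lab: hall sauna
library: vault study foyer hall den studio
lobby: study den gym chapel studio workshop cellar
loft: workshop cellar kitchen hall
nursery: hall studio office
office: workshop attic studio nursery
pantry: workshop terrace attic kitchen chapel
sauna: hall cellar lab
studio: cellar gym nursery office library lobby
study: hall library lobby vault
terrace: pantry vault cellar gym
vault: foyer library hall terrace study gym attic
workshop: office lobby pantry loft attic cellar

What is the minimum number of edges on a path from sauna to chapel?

2

Level 0: sauna
Level 1: cellar, hall, lab
Level 2: attic, chapel, den, gym, kitchen, library, lobby, loft, nursery, studio, study, terrace, vault, workshop
Level 3: foyer, office, pantry
chapel first appears at level 2.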